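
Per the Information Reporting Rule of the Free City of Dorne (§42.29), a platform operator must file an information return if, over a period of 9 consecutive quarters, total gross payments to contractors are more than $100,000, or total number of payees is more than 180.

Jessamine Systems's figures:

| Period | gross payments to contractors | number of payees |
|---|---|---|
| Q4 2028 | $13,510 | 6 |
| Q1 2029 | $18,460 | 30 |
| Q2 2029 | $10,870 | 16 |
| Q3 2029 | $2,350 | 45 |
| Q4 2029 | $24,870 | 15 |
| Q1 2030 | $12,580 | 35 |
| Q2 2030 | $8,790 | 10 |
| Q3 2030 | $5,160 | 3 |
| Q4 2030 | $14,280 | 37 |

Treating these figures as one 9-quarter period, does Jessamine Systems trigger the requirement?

Total gross payments to contractors: $13,510 + $18,460 + $10,870 + $2,350 + $24,870 + $12,580 + $8,790 + $5,160 + $14,280 = $110,870 (> $100,000).
Total number of payees: 6 + 30 + 16 + 45 + 15 + 35 + 10 + 3 + 37 = 197 (> 180).
The test is 'or': at least one threshold is exceeded.

Yes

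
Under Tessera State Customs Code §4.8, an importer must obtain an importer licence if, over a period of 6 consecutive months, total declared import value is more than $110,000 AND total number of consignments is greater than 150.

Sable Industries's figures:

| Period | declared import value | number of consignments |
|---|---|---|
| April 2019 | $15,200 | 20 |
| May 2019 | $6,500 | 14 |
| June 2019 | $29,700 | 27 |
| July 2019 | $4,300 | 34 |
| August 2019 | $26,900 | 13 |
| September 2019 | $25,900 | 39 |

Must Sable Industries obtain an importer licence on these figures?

Total declared import value: $15,200 + $6,500 + $29,700 + $4,300 + $26,900 + $25,900 = $108,500 (≤ $110,000).
Total number of consignments: 20 + 14 + 27 + 34 + 13 + 39 = 147 (≤ 150).
The test is 'and': the rule requires both, and at least one is not exceeded.

No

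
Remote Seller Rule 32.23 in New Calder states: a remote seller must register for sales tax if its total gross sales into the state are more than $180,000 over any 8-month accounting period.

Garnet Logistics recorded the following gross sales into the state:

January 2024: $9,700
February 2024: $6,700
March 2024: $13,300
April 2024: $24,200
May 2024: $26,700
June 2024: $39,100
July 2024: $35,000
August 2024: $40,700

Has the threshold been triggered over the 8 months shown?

Yes

Total gross sales into the state: $9,700 + $6,700 + $13,300 + $24,200 + $26,700 + $39,100 + $35,000 + $40,700 = $195,400.
$195,400 > $180,000, so the threshold is exceeded.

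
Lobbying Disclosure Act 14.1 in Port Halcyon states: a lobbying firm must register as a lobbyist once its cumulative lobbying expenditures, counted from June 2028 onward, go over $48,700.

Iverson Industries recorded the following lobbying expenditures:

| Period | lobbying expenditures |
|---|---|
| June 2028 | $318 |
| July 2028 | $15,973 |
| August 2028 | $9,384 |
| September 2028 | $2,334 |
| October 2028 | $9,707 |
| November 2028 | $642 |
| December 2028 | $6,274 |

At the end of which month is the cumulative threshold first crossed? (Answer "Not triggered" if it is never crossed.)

Not triggered

Through June 2028: $318
Through July 2028: $16,291
Through August 2028: $25,675
Through September 2028: $28,009
Through October 2028: $37,716
Through November 2028: $38,358
Through December 2028: $44,632
Final cumulative total $44,632 ≤ $48,700; the threshold is never exceeded.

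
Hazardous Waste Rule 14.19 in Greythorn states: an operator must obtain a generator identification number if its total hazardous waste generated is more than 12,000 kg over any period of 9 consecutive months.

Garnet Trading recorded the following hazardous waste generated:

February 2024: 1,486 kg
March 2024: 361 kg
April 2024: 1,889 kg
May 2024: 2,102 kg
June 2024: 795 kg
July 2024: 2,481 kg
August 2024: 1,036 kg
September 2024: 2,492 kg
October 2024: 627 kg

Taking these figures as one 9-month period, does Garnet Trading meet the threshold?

Yes

Total hazardous waste generated: 1,486 kg + 361 kg + 1,889 kg + 2,102 kg + 795 kg + 2,481 kg + 1,036 kg + 2,492 kg + 627 kg = 13,269 kg.
13,269 kg > 12,000 kg, so the threshold is exceeded.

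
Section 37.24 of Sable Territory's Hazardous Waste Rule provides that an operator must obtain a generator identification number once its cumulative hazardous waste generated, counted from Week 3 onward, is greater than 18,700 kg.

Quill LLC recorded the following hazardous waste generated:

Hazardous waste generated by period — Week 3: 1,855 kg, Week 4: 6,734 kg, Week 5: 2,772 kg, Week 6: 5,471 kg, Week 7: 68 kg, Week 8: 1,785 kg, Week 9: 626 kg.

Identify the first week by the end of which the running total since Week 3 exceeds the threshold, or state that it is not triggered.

Through Week 3: 1,855 kg
Through Week 4: 8,589 kg
Through Week 5: 11,361 kg
Through Week 6: 16,832 kg
Through Week 7: 16,900 kg
Through Week 8: 18,685 kg
Through Week 9: 19,311 kg ← exceeds threshold

Week 9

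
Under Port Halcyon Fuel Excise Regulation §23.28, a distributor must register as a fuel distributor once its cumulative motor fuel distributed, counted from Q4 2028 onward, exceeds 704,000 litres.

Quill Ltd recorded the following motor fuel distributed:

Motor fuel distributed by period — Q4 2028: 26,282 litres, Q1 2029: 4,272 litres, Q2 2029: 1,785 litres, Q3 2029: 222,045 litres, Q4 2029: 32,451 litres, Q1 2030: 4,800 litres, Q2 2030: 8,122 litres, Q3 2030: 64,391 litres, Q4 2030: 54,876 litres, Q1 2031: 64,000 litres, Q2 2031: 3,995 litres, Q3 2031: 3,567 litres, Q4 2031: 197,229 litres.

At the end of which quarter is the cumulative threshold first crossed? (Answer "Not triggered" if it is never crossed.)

Not triggered

Through Q4 2028: 26,282 litres
Through Q1 2029: 30,554 litres
Through Q2 2029: 32,339 litres
Through Q3 2029: 254,384 litres
Through Q4 2029: 286,835 litres
Through Q1 2030: 291,635 litres
Through Q2 2030: 299,757 litres
Through Q3 2030: 364,148 litres
Through Q4 2030: 419,024 litres
Through Q1 2031: 483,024 litres
Through Q2 2031: 487,019 litres
Through Q3 2031: 490,586 litres
Through Q4 2031: 687,815 litres
Final cumulative total 687,815 litres ≤ 704,000 litres; the threshold is never exceeded.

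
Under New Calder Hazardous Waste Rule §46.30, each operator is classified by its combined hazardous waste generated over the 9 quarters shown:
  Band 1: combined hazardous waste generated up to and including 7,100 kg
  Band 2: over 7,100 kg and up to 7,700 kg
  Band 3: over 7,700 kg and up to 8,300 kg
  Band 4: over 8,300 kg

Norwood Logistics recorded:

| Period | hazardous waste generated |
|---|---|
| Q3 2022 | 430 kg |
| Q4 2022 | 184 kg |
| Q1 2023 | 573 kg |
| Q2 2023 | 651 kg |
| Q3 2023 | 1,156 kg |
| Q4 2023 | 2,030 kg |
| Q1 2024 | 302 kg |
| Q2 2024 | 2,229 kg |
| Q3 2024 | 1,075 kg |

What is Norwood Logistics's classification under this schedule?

Combined hazardous waste generated: 430 kg + 184 kg + 573 kg + 651 kg + 1,156 kg + 2,030 kg + 302 kg + 2,229 kg + 1,075 kg = 8,630 kg.
8,630 kg > 8,300 kg, so Band 4 applies.

Band 4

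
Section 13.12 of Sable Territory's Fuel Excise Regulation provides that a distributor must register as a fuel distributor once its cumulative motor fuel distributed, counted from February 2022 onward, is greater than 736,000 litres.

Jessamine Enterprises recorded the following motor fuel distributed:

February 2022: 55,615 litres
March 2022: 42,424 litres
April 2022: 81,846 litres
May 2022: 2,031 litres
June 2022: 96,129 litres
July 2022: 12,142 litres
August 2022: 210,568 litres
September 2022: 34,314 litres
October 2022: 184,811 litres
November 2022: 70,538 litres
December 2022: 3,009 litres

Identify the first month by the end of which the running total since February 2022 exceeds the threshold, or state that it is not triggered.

November 2022

Through February 2022: 55,615 litres
Through March 2022: 98,039 litres
Through April 2022: 179,885 litres
Through May 2022: 181,916 litres
Through June 2022: 278,045 litres
Through July 2022: 290,187 litres
Through August 2022: 500,755 litres
Through September 2022: 535,069 litres
Through October 2022: 719,880 litres
Through November 2022: 790,418 litres ← exceeds threshold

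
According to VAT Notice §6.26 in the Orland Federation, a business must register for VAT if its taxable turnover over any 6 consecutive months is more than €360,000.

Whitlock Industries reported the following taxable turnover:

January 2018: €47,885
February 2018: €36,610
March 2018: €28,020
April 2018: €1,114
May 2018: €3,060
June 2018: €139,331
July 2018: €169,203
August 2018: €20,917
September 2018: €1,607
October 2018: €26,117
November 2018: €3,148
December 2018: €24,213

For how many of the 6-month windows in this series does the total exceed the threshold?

4

January 2018–June 2018: €47,885 + €36,610 + €28,020 + €1,114 + €3,060 + €139,331 = €256,020 (under)
February 2018–July 2018: €36,610 + €28,020 + €1,114 + €3,060 + €139,331 + €169,203 = €377,338 (over)
March 2018–August 2018: €28,020 + €1,114 + €3,060 + €139,331 + €169,203 + €20,917 = €361,645 (over)
April 2018–September 2018: €1,114 + €3,060 + €139,331 + €169,203 + €20,917 + €1,607 = €335,232 (under)
May 2018–October 2018: €3,060 + €139,331 + €169,203 + €20,917 + €1,607 + €26,117 = €360,235 (over)
June 2018–November 2018: €139,331 + €169,203 + €20,917 + €1,607 + €26,117 + €3,148 = €360,323 (over)
July 2018–December 2018: €169,203 + €20,917 + €1,607 + €26,117 + €3,148 + €24,213 = €245,205 (under)
4 windows exceed the threshold.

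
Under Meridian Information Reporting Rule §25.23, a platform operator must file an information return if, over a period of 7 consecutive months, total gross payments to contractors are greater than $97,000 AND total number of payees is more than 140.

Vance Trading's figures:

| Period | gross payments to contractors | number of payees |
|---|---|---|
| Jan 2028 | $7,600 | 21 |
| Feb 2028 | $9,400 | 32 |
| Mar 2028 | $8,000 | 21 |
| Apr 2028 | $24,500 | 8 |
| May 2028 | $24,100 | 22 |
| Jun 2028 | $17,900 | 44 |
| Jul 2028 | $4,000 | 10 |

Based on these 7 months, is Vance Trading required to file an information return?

No

Total gross payments to contractors: $7,600 + $9,400 + $8,000 + $24,500 + $24,100 + $17,900 + $4,000 = $95,500 (≤ $97,000).
Total number of payees: 21 + 32 + 21 + 8 + 22 + 44 + 10 = 158 (> 140).
The test is 'and': the rule requires both, and at least one is not exceeded.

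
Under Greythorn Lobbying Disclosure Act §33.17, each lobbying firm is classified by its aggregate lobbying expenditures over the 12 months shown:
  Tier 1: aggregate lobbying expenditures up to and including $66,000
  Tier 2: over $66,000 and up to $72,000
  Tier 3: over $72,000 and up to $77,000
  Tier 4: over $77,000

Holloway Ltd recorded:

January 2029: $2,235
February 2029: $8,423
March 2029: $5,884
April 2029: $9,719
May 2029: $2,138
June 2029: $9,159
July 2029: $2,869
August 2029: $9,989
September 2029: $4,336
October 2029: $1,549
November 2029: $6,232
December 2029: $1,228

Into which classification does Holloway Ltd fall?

Tier 1

Aggregate lobbying expenditures: $2,235 + $8,423 + $5,884 + $9,719 + $2,138 + $9,159 + $2,869 + $9,989 + $4,336 + $1,549 + $6,232 + $1,228 = $63,761.
$63,761 ≤ $66,000, so Tier 1 applies.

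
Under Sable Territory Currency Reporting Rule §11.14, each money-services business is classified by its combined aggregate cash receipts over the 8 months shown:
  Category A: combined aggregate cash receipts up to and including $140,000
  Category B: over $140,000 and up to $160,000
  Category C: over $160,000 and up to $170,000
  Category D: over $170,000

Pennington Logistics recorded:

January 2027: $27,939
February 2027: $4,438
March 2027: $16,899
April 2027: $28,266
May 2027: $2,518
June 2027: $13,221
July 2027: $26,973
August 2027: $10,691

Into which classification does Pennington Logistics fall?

Category A

Combined aggregate cash receipts: $27,939 + $4,438 + $16,899 + $28,266 + $2,518 + $13,221 + $26,973 + $10,691 = $130,945.
$130,945 ≤ $140,000, so Category A applies.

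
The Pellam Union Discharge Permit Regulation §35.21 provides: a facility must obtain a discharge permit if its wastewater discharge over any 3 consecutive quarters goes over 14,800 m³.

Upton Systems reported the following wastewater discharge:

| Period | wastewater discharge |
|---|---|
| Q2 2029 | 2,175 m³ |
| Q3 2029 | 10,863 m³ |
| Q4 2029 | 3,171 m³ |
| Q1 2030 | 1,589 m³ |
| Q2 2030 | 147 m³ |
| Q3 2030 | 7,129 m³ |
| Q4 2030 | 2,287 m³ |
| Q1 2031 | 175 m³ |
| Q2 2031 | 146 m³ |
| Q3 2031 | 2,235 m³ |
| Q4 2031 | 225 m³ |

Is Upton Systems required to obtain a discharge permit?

Yes

Q2 2029–Q4 2029: 2,175 m³ + 10,863 m³ + 3,171 m³ = 16,209 m³ (over)
Q3 2029–Q1 2030: 10,863 m³ + 3,171 m³ + 1,589 m³ = 15,623 m³ (over)
Q4 2029–Q2 2030: 3,171 m³ + 1,589 m³ + 147 m³ = 4,907 m³ (under)
Q1 2030–Q3 2030: 1,589 m³ + 147 m³ + 7,129 m³ = 8,865 m³ (under)
Q2 2030–Q4 2030: 147 m³ + 7,129 m³ + 2,287 m³ = 9,563 m³ (under)
Q3 2030–Q1 2031: 7,129 m³ + 2,287 m³ + 175 m³ = 9,591 m³ (under)
Q4 2030–Q2 2031: 2,287 m³ + 175 m³ + 146 m³ = 2,608 m³ (under)
Q1 2031–Q3 2031: 175 m³ + 146 m³ + 2,235 m³ = 2,556 m³ (under)
Q2 2031–Q4 2031: 146 m³ + 2,235 m³ + 225 m³ = 2,606 m³ (under)
At least one window exceeds 14,800 m³.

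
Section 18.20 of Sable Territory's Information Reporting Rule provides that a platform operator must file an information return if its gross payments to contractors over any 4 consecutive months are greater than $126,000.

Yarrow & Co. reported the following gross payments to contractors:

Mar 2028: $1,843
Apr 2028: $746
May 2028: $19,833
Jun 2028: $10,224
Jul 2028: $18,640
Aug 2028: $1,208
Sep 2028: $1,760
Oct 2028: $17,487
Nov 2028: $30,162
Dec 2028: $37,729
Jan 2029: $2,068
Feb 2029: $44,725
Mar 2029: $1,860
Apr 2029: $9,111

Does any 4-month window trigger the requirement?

Mar 2028–Jun 2028: $1,843 + $746 + $19,833 + $10,224 = $32,646 (under)
Apr 2028–Jul 2028: $746 + $19,833 + $10,224 + $18,640 = $49,443 (under)
May 2028–Aug 2028: $19,833 + $10,224 + $18,640 + $1,208 = $49,905 (under)
Jun 2028–Sep 2028: $10,224 + $18,640 + $1,208 + $1,760 = $31,832 (under)
Jul 2028–Oct 2028: $18,640 + $1,208 + $1,760 + $17,487 = $39,095 (under)
Aug 2028–Nov 2028: $1,208 + $1,760 + $17,487 + $30,162 = $50,617 (under)
Sep 2028–Dec 2028: $1,760 + $17,487 + $30,162 + $37,729 = $87,138 (under)
Oct 2028–Jan 2029: $17,487 + $30,162 + $37,729 + $2,068 = $87,446 (under)
Nov 2028–Feb 2029: $30,162 + $37,729 + $2,068 + $44,725 = $114,684 (under)
Dec 2028–Mar 2029: $37,729 + $2,068 + $44,725 + $1,860 = $86,382 (under)
Jan 2029–Apr 2029: $2,068 + $44,725 + $1,860 + $9,111 = $57,764 (under)
No window exceeds $126,000.

No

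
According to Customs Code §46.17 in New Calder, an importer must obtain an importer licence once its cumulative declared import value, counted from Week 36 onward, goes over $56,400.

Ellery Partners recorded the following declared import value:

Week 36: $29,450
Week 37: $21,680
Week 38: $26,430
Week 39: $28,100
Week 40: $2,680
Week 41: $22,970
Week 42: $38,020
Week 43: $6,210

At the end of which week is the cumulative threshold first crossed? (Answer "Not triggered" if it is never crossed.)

Through Week 36: $29,450
Through Week 37: $51,130
Through Week 38: $77,560 ← exceeds threshold

Week 38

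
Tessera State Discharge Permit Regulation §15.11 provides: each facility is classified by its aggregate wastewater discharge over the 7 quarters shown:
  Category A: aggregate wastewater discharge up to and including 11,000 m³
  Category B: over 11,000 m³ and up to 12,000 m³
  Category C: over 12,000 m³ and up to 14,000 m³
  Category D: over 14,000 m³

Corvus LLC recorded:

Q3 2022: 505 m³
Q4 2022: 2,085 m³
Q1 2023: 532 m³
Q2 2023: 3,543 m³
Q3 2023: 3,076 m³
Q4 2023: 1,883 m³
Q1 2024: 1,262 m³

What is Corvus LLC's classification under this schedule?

Aggregate wastewater discharge: 505 m³ + 2,085 m³ + 532 m³ + 3,543 m³ + 3,076 m³ + 1,883 m³ + 1,262 m³ = 12,886 m³.
12,000 m³ < 12,886 m³ ≤ 14,000 m³, so Category C applies.

Category C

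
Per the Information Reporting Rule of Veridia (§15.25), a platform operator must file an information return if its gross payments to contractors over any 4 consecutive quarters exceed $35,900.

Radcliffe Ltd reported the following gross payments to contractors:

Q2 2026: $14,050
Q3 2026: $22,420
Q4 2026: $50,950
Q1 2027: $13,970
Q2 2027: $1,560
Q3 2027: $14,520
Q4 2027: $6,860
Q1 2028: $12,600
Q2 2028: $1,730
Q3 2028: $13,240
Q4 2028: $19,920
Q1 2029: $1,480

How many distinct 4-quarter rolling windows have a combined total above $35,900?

6

Q2 2026–Q1 2027: $14,050 + $22,420 + $50,950 + $13,970 = $101,390 (over)
Q3 2026–Q2 2027: $22,420 + $50,950 + $13,970 + $1,560 = $88,900 (over)
Q4 2026–Q3 2027: $50,950 + $13,970 + $1,560 + $14,520 = $81,000 (over)
Q1 2027–Q4 2027: $13,970 + $1,560 + $14,520 + $6,860 = $36,910 (over)
Q2 2027–Q1 2028: $1,560 + $14,520 + $6,860 + $12,600 = $35,540 (under)
Q3 2027–Q2 2028: $14,520 + $6,860 + $12,600 + $1,730 = $35,710 (under)
Q4 2027–Q3 2028: $6,860 + $12,600 + $1,730 + $13,240 = $34,430 (under)
Q1 2028–Q4 2028: $12,600 + $1,730 + $13,240 + $19,920 = $47,490 (over)
Q2 2028–Q1 2029: $1,730 + $13,240 + $19,920 + $1,480 = $36,370 (over)
6 windows exceed the threshold.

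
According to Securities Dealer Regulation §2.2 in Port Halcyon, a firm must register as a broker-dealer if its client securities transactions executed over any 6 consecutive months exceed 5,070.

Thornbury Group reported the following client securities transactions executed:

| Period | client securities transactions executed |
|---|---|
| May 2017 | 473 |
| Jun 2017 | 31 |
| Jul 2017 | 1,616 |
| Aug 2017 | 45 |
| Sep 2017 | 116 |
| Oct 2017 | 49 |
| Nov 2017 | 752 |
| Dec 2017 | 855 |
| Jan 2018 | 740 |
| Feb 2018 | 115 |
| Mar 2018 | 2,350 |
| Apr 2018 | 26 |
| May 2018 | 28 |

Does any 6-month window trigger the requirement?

May 2017–Oct 2017: 473 + 31 + 1,616 + 45 + 116 + 49 = 2,330 (under)
Jun 2017–Nov 2017: 31 + 1,616 + 45 + 116 + 49 + 752 = 2,609 (under)
Jul 2017–Dec 2017: 1,616 + 45 + 116 + 49 + 752 + 855 = 3,433 (under)
Aug 2017–Jan 2018: 45 + 116 + 49 + 752 + 855 + 740 = 2,557 (under)
Sep 2017–Feb 2018: 116 + 49 + 752 + 855 + 740 + 115 = 2,627 (under)
Oct 2017–Mar 2018: 49 + 752 + 855 + 740 + 115 + 2,350 = 4,861 (under)
Nov 2017–Apr 2018: 752 + 855 + 740 + 115 + 2,350 + 26 = 4,838 (under)
Dec 2017–May 2018: 855 + 740 + 115 + 2,350 + 26 + 28 = 4,114 (under)
No window exceeds 5,070.

No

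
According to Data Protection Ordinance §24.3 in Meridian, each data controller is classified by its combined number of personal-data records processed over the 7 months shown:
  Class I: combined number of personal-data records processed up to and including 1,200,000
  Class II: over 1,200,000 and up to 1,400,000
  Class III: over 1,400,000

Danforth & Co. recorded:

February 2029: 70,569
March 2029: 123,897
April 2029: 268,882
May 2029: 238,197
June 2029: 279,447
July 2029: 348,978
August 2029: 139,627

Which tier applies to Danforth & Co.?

Class III

Combined number of personal-data records processed: 70,569 + 123,897 + 268,882 + 238,197 + 279,447 + 348,978 + 139,627 = 1,469,597.
1,469,597 > 1,400,000, so Class III applies.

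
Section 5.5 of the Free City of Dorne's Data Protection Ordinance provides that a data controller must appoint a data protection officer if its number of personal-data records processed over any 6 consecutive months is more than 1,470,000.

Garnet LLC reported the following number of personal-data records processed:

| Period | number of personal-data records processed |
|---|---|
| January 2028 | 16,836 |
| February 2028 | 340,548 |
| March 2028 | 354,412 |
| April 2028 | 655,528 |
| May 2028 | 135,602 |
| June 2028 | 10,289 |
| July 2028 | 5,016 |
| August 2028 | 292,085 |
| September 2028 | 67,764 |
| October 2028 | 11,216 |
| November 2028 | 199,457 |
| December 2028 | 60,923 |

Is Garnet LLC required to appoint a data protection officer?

Yes

January 2028–June 2028: 16,836 + 340,548 + 354,412 + 655,528 + 135,602 + 10,289 = 1,513,215 (over)
February 2028–July 2028: 340,548 + 354,412 + 655,528 + 135,602 + 10,289 + 5,016 = 1,501,395 (over)
March 2028–August 2028: 354,412 + 655,528 + 135,602 + 10,289 + 5,016 + 292,085 = 1,452,932 (under)
April 2028–September 2028: 655,528 + 135,602 + 10,289 + 5,016 + 292,085 + 67,764 = 1,166,284 (under)
May 2028–October 2028: 135,602 + 10,289 + 5,016 + 292,085 + 67,764 + 11,216 = 521,972 (under)
June 2028–November 2028: 10,289 + 5,016 + 292,085 + 67,764 + 11,216 + 199,457 = 585,827 (under)
July 2028–December 2028: 5,016 + 292,085 + 67,764 + 11,216 + 199,457 + 60,923 = 636,461 (under)
At least one window exceeds 1,470,000.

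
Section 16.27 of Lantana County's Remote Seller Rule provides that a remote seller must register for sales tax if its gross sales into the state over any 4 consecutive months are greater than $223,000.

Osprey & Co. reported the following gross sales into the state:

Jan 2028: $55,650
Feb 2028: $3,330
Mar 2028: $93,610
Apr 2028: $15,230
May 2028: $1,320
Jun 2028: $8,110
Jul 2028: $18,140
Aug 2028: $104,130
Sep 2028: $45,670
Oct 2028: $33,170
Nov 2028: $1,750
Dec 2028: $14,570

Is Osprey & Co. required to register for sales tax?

No

Jan 2028–Apr 2028: $55,650 + $3,330 + $93,610 + $15,230 = $167,820 (under)
Feb 2028–May 2028: $3,330 + $93,610 + $15,230 + $1,320 = $113,490 (under)
Mar 2028–Jun 2028: $93,610 + $15,230 + $1,320 + $8,110 = $118,270 (under)
Apr 2028–Jul 2028: $15,230 + $1,320 + $8,110 + $18,140 = $42,800 (under)
May 2028–Aug 2028: $1,320 + $8,110 + $18,140 + $104,130 = $131,700 (under)
Jun 2028–Sep 2028: $8,110 + $18,140 + $104,130 + $45,670 = $176,050 (under)
Jul 2028–Oct 2028: $18,140 + $104,130 + $45,670 + $33,170 = $201,110 (under)
Aug 2028–Nov 2028: $104,130 + $45,670 + $33,170 + $1,750 = $184,720 (under)
Sep 2028–Dec 2028: $45,670 + $33,170 + $1,750 + $14,570 = $95,160 (under)
No window exceeds $223,000.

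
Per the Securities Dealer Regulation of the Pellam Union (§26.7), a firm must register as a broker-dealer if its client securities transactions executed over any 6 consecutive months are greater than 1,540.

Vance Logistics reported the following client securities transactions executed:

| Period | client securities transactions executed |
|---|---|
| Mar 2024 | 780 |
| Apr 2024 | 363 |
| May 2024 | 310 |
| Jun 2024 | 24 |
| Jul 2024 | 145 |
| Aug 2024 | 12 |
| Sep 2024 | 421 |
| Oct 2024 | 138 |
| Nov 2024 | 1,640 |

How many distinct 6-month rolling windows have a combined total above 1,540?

2

Mar 2024–Aug 2024: 780 + 363 + 310 + 24 + 145 + 12 = 1,634 (over)
Apr 2024–Sep 2024: 363 + 310 + 24 + 145 + 12 + 421 = 1,275 (under)
May 2024–Oct 2024: 310 + 24 + 145 + 12 + 421 + 138 = 1,050 (under)
Jun 2024–Nov 2024: 24 + 145 + 12 + 421 + 138 + 1,640 = 2,380 (over)
2 windows exceed the threshold.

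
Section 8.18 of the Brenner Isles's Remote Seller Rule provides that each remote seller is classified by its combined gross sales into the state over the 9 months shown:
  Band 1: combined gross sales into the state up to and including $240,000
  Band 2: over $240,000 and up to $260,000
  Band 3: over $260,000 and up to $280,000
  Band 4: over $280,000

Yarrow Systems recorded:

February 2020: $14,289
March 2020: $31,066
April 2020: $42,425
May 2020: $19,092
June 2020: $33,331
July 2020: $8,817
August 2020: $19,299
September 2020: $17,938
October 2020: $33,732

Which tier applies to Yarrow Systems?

Band 1

Combined gross sales into the state: $14,289 + $31,066 + $42,425 + $19,092 + $33,331 + $8,817 + $19,299 + $17,938 + $33,732 = $219,989.
$219,989 ≤ $240,000, so Band 1 applies.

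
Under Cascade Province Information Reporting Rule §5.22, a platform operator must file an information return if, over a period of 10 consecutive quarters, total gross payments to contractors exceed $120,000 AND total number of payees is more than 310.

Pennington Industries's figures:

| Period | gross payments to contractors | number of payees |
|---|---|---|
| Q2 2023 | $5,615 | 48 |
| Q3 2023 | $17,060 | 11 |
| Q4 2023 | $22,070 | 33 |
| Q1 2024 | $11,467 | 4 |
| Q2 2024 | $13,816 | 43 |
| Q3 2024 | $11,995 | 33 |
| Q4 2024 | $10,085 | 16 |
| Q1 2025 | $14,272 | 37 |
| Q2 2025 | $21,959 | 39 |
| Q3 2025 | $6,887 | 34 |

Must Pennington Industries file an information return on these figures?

No

Total gross payments to contractors: $5,615 + $17,060 + $22,070 + $11,467 + $13,816 + $11,995 + $10,085 + $14,272 + $21,959 + $6,887 = $135,226 (> $120,000).
Total number of payees: 48 + 11 + 33 + 4 + 43 + 33 + 16 + 37 + 39 + 34 = 298 (≤ 310).
The test is 'and': the rule requires both, and at least one is not exceeded.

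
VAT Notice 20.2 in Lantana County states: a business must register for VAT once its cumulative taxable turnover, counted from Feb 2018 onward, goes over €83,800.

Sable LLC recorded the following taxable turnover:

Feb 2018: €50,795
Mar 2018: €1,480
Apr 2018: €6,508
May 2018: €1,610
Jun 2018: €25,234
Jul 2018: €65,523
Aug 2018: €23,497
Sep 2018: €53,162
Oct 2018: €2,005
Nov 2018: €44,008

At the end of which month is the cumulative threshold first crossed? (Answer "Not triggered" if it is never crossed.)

Through Feb 2018: €50,795
Through Mar 2018: €52,275
Through Apr 2018: €58,783
Through May 2018: €60,393
Through Jun 2018: €85,627 ← exceeds threshold

Jun 2018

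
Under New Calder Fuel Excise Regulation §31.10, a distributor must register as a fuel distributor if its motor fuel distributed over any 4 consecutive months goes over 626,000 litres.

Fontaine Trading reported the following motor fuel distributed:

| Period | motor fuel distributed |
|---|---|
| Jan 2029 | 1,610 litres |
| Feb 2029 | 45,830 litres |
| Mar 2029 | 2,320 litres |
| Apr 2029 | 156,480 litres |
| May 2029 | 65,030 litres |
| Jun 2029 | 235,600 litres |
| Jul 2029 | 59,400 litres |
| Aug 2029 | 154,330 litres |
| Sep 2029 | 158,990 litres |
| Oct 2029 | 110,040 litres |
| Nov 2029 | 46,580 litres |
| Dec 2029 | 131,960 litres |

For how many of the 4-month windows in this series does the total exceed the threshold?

Jan 2029–Apr 2029: 1,610 litres + 45,830 litres + 2,320 litres + 156,480 litres = 206,240 litres (under)
Feb 2029–May 2029: 45,830 litres + 2,320 litres + 156,480 litres + 65,030 litres = 269,660 litres (under)
Mar 2029–Jun 2029: 2,320 litres + 156,480 litres + 65,030 litres + 235,600 litres = 459,430 litres (under)
Apr 2029–Jul 2029: 156,480 litres + 65,030 litres + 235,600 litres + 59,400 litres = 516,510 litres (under)
May 2029–Aug 2029: 65,030 litres + 235,600 litres + 59,400 litres + 154,330 litres = 514,360 litres (under)
Jun 2029–Sep 2029: 235,600 litres + 59,400 litres + 154,330 litres + 158,990 litres = 608,320 litres (under)
Jul 2029–Oct 2029: 59,400 litres + 154,330 litres + 158,990 litres + 110,040 litres = 482,760 litres (under)
Aug 2029–Nov 2029: 154,330 litres + 158,990 litres + 110,040 litres + 46,580 litres = 469,940 litres (under)
Sep 2029–Dec 2029: 158,990 litres + 110,040 litres + 46,580 litres + 131,960 litres = 447,570 litres (under)
0 windows exceed the threshold.

0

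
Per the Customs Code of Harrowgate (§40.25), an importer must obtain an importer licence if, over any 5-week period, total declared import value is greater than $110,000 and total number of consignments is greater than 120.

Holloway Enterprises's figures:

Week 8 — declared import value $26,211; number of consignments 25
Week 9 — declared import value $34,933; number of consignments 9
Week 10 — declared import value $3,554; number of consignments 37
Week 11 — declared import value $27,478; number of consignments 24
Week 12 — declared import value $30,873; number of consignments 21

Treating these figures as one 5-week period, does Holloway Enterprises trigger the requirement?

No

Total declared import value: $26,211 + $34,933 + $3,554 + $27,478 + $30,873 = $123,049 (> $110,000).
Total number of consignments: 25 + 9 + 37 + 24 + 21 = 116 (≤ 120).
The test is 'and': the rule requires both, and at least one is not exceeded.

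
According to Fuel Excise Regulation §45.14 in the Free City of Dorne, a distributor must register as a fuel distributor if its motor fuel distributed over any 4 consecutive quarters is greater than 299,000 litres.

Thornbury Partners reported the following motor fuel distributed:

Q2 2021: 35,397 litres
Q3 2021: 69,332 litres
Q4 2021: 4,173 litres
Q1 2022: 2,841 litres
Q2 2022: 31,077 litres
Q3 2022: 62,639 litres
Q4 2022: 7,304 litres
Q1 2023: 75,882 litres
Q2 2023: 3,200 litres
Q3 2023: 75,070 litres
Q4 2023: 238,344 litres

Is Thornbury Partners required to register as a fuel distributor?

Yes

Q2 2021–Q1 2022: 35,397 litres + 69,332 litres + 4,173 litres + 2,841 litres = 111,743 litres (under)
Q3 2021–Q2 2022: 69,332 litres + 4,173 litres + 2,841 litres + 31,077 litres = 107,423 litres (under)
Q4 2021–Q3 2022: 4,173 litres + 2,841 litres + 31,077 litres + 62,639 litres = 100,730 litres (under)
Q1 2022–Q4 2022: 2,841 litres + 31,077 litres + 62,639 litres + 7,304 litres = 103,861 litres (under)
Q2 2022–Q1 2023: 31,077 litres + 62,639 litres + 7,304 litres + 75,882 litres = 176,902 litres (under)
Q3 2022–Q2 2023: 62,639 litres + 7,304 litres + 75,882 litres + 3,200 litres = 149,025 litres (under)
Q4 2022–Q3 2023: 7,304 litres + 75,882 litres + 3,200 litres + 75,070 litres = 161,456 litres (under)
Q1 2023–Q4 2023: 75,882 litres + 3,200 litres + 75,070 litres + 238,344 litres = 392,496 litres (over)
At least one window exceeds 299,000 litres.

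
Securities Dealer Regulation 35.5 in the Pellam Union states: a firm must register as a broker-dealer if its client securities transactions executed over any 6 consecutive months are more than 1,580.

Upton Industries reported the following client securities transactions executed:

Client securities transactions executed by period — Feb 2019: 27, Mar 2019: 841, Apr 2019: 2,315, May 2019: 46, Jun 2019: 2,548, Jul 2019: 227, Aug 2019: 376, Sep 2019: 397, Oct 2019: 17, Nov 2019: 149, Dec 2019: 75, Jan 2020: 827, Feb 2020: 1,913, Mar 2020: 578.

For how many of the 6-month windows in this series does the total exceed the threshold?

Feb 2019–Jul 2019: 27 + 841 + 2,315 + 46 + 2,548 + 227 = 6,004 (over)
Mar 2019–Aug 2019: 841 + 2,315 + 46 + 2,548 + 227 + 376 = 6,353 (over)
Apr 2019–Sep 2019: 2,315 + 46 + 2,548 + 227 + 376 + 397 = 5,909 (over)
May 2019–Oct 2019: 46 + 2,548 + 227 + 376 + 397 + 17 = 3,611 (over)
Jun 2019–Nov 2019: 2,548 + 227 + 376 + 397 + 17 + 149 = 3,714 (over)
Jul 2019–Dec 2019: 227 + 376 + 397 + 17 + 149 + 75 = 1,241 (under)
Aug 2019–Jan 2020: 376 + 397 + 17 + 149 + 75 + 827 = 1,841 (over)
Sep 2019–Feb 2020: 397 + 17 + 149 + 75 + 827 + 1,913 = 3,378 (over)
Oct 2019–Mar 2020: 17 + 149 + 75 + 827 + 1,913 + 578 = 3,559 (over)
8 windows exceed the threshold.

8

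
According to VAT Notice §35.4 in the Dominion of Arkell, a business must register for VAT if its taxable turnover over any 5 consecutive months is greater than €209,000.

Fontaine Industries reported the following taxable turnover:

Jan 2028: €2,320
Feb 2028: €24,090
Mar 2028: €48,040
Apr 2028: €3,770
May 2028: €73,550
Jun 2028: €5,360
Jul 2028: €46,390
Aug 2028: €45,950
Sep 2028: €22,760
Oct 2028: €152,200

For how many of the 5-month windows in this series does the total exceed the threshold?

1

Jan 2028–May 2028: €2,320 + €24,090 + €48,040 + €3,770 + €73,550 = €151,770 (under)
Feb 2028–Jun 2028: €24,090 + €48,040 + €3,770 + €73,550 + €5,360 = €154,810 (under)
Mar 2028–Jul 2028: €48,040 + €3,770 + €73,550 + €5,360 + €46,390 = €177,110 (under)
Apr 2028–Aug 2028: €3,770 + €73,550 + €5,360 + €46,390 + €45,950 = €175,020 (under)
May 2028–Sep 2028: €73,550 + €5,360 + €46,390 + €45,950 + €22,760 = €194,010 (under)
Jun 2028–Oct 2028: €5,360 + €46,390 + €45,950 + €22,760 + €152,200 = €272,660 (over)
1 window exceeds the threshold.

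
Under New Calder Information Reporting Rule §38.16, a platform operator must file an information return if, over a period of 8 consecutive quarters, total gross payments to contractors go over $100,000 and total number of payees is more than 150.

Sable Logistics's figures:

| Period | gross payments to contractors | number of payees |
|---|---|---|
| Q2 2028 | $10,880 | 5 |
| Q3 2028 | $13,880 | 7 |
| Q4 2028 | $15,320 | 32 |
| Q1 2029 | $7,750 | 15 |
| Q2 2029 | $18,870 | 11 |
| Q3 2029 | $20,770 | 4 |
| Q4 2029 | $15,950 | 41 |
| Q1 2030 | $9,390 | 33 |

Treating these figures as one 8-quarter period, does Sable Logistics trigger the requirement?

Total gross payments to contractors: $10,880 + $13,880 + $15,320 + $7,750 + $18,870 + $20,770 + $15,950 + $9,390 = $112,810 (> $100,000).
Total number of payees: 5 + 7 + 32 + 15 + 11 + 4 + 41 + 33 = 148 (≤ 150).
The test is 'and': the rule requires both, and at least one is not exceeded.

No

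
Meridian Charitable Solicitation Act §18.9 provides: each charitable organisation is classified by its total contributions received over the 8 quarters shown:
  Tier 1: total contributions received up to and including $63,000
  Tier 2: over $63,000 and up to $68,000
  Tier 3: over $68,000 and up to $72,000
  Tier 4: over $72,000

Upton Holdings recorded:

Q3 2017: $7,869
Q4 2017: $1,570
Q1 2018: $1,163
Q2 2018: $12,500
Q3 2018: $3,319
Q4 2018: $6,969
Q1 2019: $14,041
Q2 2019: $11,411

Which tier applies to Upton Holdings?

Total contributions received: $7,869 + $1,570 + $1,163 + $12,500 + $3,319 + $6,969 + $14,041 + $11,411 = $58,842.
$58,842 ≤ $63,000, so Tier 1 applies.

Tier 1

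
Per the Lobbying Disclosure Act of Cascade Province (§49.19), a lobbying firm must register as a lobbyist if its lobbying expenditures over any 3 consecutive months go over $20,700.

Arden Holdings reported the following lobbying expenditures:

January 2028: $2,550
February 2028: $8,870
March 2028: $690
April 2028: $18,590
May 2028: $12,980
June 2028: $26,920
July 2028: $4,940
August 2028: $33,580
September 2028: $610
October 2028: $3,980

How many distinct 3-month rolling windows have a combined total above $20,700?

January 2028–March 2028: $2,550 + $8,870 + $690 = $12,110 (under)
February 2028–April 2028: $8,870 + $690 + $18,590 = $28,150 (over)
March 2028–May 2028: $690 + $18,590 + $12,980 = $32,260 (over)
April 2028–June 2028: $18,590 + $12,980 + $26,920 = $58,490 (over)
May 2028–July 2028: $12,980 + $26,920 + $4,940 = $44,840 (over)
June 2028–August 2028: $26,920 + $4,940 + $33,580 = $65,440 (over)
July 2028–September 2028: $4,940 + $33,580 + $610 = $39,130 (over)
August 2028–October 2028: $33,580 + $610 + $3,980 = $38,170 (over)
7 windows exceed the threshold.

7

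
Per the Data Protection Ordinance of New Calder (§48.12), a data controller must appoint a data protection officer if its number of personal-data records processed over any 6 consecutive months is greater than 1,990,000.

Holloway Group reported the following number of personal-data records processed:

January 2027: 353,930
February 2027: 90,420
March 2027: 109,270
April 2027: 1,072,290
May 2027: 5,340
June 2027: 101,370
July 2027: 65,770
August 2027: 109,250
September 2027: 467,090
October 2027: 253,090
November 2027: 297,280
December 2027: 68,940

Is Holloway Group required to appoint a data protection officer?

No

January 2027–June 2027: 353,930 + 90,420 + 109,270 + 1,072,290 + 5,340 + 101,370 = 1,732,620 (under)
February 2027–July 2027: 90,420 + 109,270 + 1,072,290 + 5,340 + 101,370 + 65,770 = 1,444,460 (under)
March 2027–August 2027: 109,270 + 1,072,290 + 5,340 + 101,370 + 65,770 + 109,250 = 1,463,290 (under)
April 2027–September 2027: 1,072,290 + 5,340 + 101,370 + 65,770 + 109,250 + 467,090 = 1,821,110 (under)
May 2027–October 2027: 5,340 + 101,370 + 65,770 + 109,250 + 467,090 + 253,090 = 1,001,910 (under)
June 2027–November 2027: 101,370 + 65,770 + 109,250 + 467,090 + 253,090 + 297,280 = 1,293,850 (under)
July 2027–December 2027: 65,770 + 109,250 + 467,090 + 253,090 + 297,280 + 68,940 = 1,261,420 (under)
No window exceeds 1,990,000.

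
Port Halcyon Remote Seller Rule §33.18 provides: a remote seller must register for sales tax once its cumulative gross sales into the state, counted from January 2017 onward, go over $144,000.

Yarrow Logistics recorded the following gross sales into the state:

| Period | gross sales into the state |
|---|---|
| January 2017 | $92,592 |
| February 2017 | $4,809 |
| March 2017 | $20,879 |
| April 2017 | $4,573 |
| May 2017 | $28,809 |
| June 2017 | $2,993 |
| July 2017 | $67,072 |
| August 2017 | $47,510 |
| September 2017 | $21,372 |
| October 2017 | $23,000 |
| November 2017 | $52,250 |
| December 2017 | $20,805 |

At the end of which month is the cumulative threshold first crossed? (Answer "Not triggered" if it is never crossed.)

May 2017

Through January 2017: $92,592
Through February 2017: $97,401
Through March 2017: $118,280
Through April 2017: $122,853
Through May 2017: $151,662 ← exceeds threshold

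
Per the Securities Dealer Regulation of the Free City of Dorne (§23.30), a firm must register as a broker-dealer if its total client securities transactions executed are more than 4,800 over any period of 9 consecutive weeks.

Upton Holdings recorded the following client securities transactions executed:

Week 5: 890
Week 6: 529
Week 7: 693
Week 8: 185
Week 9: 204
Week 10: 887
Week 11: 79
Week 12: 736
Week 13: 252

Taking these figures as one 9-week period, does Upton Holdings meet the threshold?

No

Total client securities transactions executed: 890 + 529 + 693 + 185 + 204 + 887 + 79 + 736 + 252 = 4,455.
4,455 ≤ 4,800, so the threshold is not exceeded.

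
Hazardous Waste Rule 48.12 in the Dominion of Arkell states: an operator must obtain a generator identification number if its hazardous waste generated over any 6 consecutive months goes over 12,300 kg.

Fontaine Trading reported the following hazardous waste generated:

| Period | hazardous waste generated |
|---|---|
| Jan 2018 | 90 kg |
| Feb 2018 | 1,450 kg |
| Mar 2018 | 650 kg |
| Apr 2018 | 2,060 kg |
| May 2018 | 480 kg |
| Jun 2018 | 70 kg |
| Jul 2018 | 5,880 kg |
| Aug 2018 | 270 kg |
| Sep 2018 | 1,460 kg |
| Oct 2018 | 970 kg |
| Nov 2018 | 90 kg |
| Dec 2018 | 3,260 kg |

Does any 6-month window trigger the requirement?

No

Jan 2018–Jun 2018: 90 kg + 1,450 kg + 650 kg + 2,060 kg + 480 kg + 70 kg = 4,800 kg (under)
Feb 2018–Jul 2018: 1,450 kg + 650 kg + 2,060 kg + 480 kg + 70 kg + 5,880 kg = 10,590 kg (under)
Mar 2018–Aug 2018: 650 kg + 2,060 kg + 480 kg + 70 kg + 5,880 kg + 270 kg = 9,410 kg (under)
Apr 2018–Sep 2018: 2,060 kg + 480 kg + 70 kg + 5,880 kg + 270 kg + 1,460 kg = 10,220 kg (under)
May 2018–Oct 2018: 480 kg + 70 kg + 5,880 kg + 270 kg + 1,460 kg + 970 kg = 9,130 kg (under)
Jun 2018–Nov 2018: 70 kg + 5,880 kg + 270 kg + 1,460 kg + 970 kg + 90 kg = 8,740 kg (under)
Jul 2018–Dec 2018: 5,880 kg + 270 kg + 1,460 kg + 970 kg + 90 kg + 3,260 kg = 11,930 kg (under)
No window exceeds 12,300 kg.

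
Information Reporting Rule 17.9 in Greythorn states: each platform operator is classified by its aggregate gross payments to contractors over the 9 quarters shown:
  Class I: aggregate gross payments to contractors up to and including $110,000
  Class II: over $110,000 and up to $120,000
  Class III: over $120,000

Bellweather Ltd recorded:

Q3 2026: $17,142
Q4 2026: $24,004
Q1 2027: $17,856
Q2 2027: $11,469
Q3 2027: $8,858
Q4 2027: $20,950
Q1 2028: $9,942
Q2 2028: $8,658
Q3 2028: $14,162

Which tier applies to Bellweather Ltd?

Aggregate gross payments to contractors: $17,142 + $24,004 + $17,856 + $11,469 + $8,858 + $20,950 + $9,942 + $8,658 + $14,162 = $133,041.
$133,041 > $120,000, so Class III applies.

Class III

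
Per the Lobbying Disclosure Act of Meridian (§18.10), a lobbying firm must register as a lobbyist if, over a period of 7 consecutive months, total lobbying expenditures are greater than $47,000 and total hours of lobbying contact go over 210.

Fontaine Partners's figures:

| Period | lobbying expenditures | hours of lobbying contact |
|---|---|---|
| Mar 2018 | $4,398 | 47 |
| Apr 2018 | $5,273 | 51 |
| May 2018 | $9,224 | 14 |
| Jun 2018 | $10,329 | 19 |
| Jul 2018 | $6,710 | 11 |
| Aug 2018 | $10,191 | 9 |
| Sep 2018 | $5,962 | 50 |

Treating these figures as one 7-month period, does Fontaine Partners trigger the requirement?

Total lobbying expenditures: $4,398 + $5,273 + $9,224 + $10,329 + $6,710 + $10,191 + $5,962 = $52,087 (> $47,000).
Total hours of lobbying contact: 47 + 51 + 14 + 19 + 11 + 9 + 50 = 201 (≤ 210).
The test is 'and': the rule requires both, and at least one is not exceeded.

No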